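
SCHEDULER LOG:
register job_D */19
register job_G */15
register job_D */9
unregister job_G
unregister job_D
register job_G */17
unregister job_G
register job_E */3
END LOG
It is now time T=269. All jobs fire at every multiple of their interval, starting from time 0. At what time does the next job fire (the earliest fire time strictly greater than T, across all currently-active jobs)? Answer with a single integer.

Op 1: register job_D */19 -> active={job_D:*/19}
Op 2: register job_G */15 -> active={job_D:*/19, job_G:*/15}
Op 3: register job_D */9 -> active={job_D:*/9, job_G:*/15}
Op 4: unregister job_G -> active={job_D:*/9}
Op 5: unregister job_D -> active={}
Op 6: register job_G */17 -> active={job_G:*/17}
Op 7: unregister job_G -> active={}
Op 8: register job_E */3 -> active={job_E:*/3}
  job_E: interval 3, next fire after T=269 is 270
Earliest fire time = 270 (job job_E)

Answer: 270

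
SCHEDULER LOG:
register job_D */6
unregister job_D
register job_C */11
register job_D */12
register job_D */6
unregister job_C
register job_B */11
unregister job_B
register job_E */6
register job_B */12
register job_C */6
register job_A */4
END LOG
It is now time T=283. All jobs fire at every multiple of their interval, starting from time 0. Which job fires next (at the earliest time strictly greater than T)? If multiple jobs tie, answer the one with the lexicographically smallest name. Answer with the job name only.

Answer: job_A

Derivation:
Op 1: register job_D */6 -> active={job_D:*/6}
Op 2: unregister job_D -> active={}
Op 3: register job_C */11 -> active={job_C:*/11}
Op 4: register job_D */12 -> active={job_C:*/11, job_D:*/12}
Op 5: register job_D */6 -> active={job_C:*/11, job_D:*/6}
Op 6: unregister job_C -> active={job_D:*/6}
Op 7: register job_B */11 -> active={job_B:*/11, job_D:*/6}
Op 8: unregister job_B -> active={job_D:*/6}
Op 9: register job_E */6 -> active={job_D:*/6, job_E:*/6}
Op 10: register job_B */12 -> active={job_B:*/12, job_D:*/6, job_E:*/6}
Op 11: register job_C */6 -> active={job_B:*/12, job_C:*/6, job_D:*/6, job_E:*/6}
Op 12: register job_A */4 -> active={job_A:*/4, job_B:*/12, job_C:*/6, job_D:*/6, job_E:*/6}
  job_A: interval 4, next fire after T=283 is 284
  job_B: interval 12, next fire after T=283 is 288
  job_C: interval 6, next fire after T=283 is 288
  job_D: interval 6, next fire after T=283 is 288
  job_E: interval 6, next fire after T=283 is 288
Earliest = 284, winner (lex tiebreak) = job_A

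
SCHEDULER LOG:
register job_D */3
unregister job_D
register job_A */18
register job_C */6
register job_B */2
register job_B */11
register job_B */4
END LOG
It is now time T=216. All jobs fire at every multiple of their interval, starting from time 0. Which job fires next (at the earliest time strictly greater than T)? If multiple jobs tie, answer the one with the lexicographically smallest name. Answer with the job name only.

Op 1: register job_D */3 -> active={job_D:*/3}
Op 2: unregister job_D -> active={}
Op 3: register job_A */18 -> active={job_A:*/18}
Op 4: register job_C */6 -> active={job_A:*/18, job_C:*/6}
Op 5: register job_B */2 -> active={job_A:*/18, job_B:*/2, job_C:*/6}
Op 6: register job_B */11 -> active={job_A:*/18, job_B:*/11, job_C:*/6}
Op 7: register job_B */4 -> active={job_A:*/18, job_B:*/4, job_C:*/6}
  job_A: interval 18, next fire after T=216 is 234
  job_B: interval 4, next fire after T=216 is 220
  job_C: interval 6, next fire after T=216 is 222
Earliest = 220, winner (lex tiebreak) = job_B

Answer: job_B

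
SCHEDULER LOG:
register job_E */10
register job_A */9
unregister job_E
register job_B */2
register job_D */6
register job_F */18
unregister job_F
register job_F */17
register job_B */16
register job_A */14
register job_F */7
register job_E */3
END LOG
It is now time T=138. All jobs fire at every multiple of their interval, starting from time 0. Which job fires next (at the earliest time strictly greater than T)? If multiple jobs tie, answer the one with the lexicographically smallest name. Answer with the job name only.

Answer: job_A

Derivation:
Op 1: register job_E */10 -> active={job_E:*/10}
Op 2: register job_A */9 -> active={job_A:*/9, job_E:*/10}
Op 3: unregister job_E -> active={job_A:*/9}
Op 4: register job_B */2 -> active={job_A:*/9, job_B:*/2}
Op 5: register job_D */6 -> active={job_A:*/9, job_B:*/2, job_D:*/6}
Op 6: register job_F */18 -> active={job_A:*/9, job_B:*/2, job_D:*/6, job_F:*/18}
Op 7: unregister job_F -> active={job_A:*/9, job_B:*/2, job_D:*/6}
Op 8: register job_F */17 -> active={job_A:*/9, job_B:*/2, job_D:*/6, job_F:*/17}
Op 9: register job_B */16 -> active={job_A:*/9, job_B:*/16, job_D:*/6, job_F:*/17}
Op 10: register job_A */14 -> active={job_A:*/14, job_B:*/16, job_D:*/6, job_F:*/17}
Op 11: register job_F */7 -> active={job_A:*/14, job_B:*/16, job_D:*/6, job_F:*/7}
Op 12: register job_E */3 -> active={job_A:*/14, job_B:*/16, job_D:*/6, job_E:*/3, job_F:*/7}
  job_A: interval 14, next fire after T=138 is 140
  job_B: interval 16, next fire after T=138 is 144
  job_D: interval 6, next fire after T=138 is 144
  job_E: interval 3, next fire after T=138 is 141
  job_F: interval 7, next fire after T=138 is 140
Earliest = 140, winner (lex tiebreak) = job_A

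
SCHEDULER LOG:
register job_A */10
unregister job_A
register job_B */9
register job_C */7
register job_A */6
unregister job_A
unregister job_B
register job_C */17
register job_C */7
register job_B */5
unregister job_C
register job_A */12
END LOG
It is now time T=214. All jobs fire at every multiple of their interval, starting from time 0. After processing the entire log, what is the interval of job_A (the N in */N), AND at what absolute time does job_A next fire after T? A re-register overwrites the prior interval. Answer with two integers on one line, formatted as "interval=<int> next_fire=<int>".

Op 1: register job_A */10 -> active={job_A:*/10}
Op 2: unregister job_A -> active={}
Op 3: register job_B */9 -> active={job_B:*/9}
Op 4: register job_C */7 -> active={job_B:*/9, job_C:*/7}
Op 5: register job_A */6 -> active={job_A:*/6, job_B:*/9, job_C:*/7}
Op 6: unregister job_A -> active={job_B:*/9, job_C:*/7}
Op 7: unregister job_B -> active={job_C:*/7}
Op 8: register job_C */17 -> active={job_C:*/17}
Op 9: register job_C */7 -> active={job_C:*/7}
Op 10: register job_B */5 -> active={job_B:*/5, job_C:*/7}
Op 11: unregister job_C -> active={job_B:*/5}
Op 12: register job_A */12 -> active={job_A:*/12, job_B:*/5}
Final interval of job_A = 12
Next fire of job_A after T=214: (214//12+1)*12 = 216

Answer: interval=12 next_fire=216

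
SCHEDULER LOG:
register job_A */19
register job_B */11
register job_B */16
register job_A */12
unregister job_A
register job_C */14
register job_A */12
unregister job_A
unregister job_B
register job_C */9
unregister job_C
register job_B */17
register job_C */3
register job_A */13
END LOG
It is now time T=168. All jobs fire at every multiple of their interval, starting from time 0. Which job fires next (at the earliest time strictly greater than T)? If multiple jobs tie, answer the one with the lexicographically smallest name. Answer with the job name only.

Answer: job_A

Derivation:
Op 1: register job_A */19 -> active={job_A:*/19}
Op 2: register job_B */11 -> active={job_A:*/19, job_B:*/11}
Op 3: register job_B */16 -> active={job_A:*/19, job_B:*/16}
Op 4: register job_A */12 -> active={job_A:*/12, job_B:*/16}
Op 5: unregister job_A -> active={job_B:*/16}
Op 6: register job_C */14 -> active={job_B:*/16, job_C:*/14}
Op 7: register job_A */12 -> active={job_A:*/12, job_B:*/16, job_C:*/14}
Op 8: unregister job_A -> active={job_B:*/16, job_C:*/14}
Op 9: unregister job_B -> active={job_C:*/14}
Op 10: register job_C */9 -> active={job_C:*/9}
Op 11: unregister job_C -> active={}
Op 12: register job_B */17 -> active={job_B:*/17}
Op 13: register job_C */3 -> active={job_B:*/17, job_C:*/3}
Op 14: register job_A */13 -> active={job_A:*/13, job_B:*/17, job_C:*/3}
  job_A: interval 13, next fire after T=168 is 169
  job_B: interval 17, next fire after T=168 is 170
  job_C: interval 3, next fire after T=168 is 171
Earliest = 169, winner (lex tiebreak) = job_A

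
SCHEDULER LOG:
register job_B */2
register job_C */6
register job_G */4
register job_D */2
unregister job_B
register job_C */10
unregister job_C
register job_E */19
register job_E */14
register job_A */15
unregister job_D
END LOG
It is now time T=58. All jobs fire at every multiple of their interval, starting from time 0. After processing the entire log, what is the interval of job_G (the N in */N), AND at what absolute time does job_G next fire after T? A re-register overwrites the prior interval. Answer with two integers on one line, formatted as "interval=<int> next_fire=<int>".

Answer: interval=4 next_fire=60

Derivation:
Op 1: register job_B */2 -> active={job_B:*/2}
Op 2: register job_C */6 -> active={job_B:*/2, job_C:*/6}
Op 3: register job_G */4 -> active={job_B:*/2, job_C:*/6, job_G:*/4}
Op 4: register job_D */2 -> active={job_B:*/2, job_C:*/6, job_D:*/2, job_G:*/4}
Op 5: unregister job_B -> active={job_C:*/6, job_D:*/2, job_G:*/4}
Op 6: register job_C */10 -> active={job_C:*/10, job_D:*/2, job_G:*/4}
Op 7: unregister job_C -> active={job_D:*/2, job_G:*/4}
Op 8: register job_E */19 -> active={job_D:*/2, job_E:*/19, job_G:*/4}
Op 9: register job_E */14 -> active={job_D:*/2, job_E:*/14, job_G:*/4}
Op 10: register job_A */15 -> active={job_A:*/15, job_D:*/2, job_E:*/14, job_G:*/4}
Op 11: unregister job_D -> active={job_A:*/15, job_E:*/14, job_G:*/4}
Final interval of job_G = 4
Next fire of job_G after T=58: (58//4+1)*4 = 60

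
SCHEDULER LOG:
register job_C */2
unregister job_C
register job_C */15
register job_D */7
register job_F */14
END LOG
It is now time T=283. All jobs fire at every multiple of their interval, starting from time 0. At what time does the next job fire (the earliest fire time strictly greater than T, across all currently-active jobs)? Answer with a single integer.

Answer: 285

Derivation:
Op 1: register job_C */2 -> active={job_C:*/2}
Op 2: unregister job_C -> active={}
Op 3: register job_C */15 -> active={job_C:*/15}
Op 4: register job_D */7 -> active={job_C:*/15, job_D:*/7}
Op 5: register job_F */14 -> active={job_C:*/15, job_D:*/7, job_F:*/14}
  job_C: interval 15, next fire after T=283 is 285
  job_D: interval 7, next fire after T=283 is 287
  job_F: interval 14, next fire after T=283 is 294
Earliest fire time = 285 (job job_C)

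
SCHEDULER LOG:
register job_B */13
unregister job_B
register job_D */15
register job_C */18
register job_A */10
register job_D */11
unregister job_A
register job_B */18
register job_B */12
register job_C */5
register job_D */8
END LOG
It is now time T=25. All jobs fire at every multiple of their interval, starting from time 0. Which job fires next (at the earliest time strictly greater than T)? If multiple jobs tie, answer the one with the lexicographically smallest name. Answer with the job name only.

Answer: job_C

Derivation:
Op 1: register job_B */13 -> active={job_B:*/13}
Op 2: unregister job_B -> active={}
Op 3: register job_D */15 -> active={job_D:*/15}
Op 4: register job_C */18 -> active={job_C:*/18, job_D:*/15}
Op 5: register job_A */10 -> active={job_A:*/10, job_C:*/18, job_D:*/15}
Op 6: register job_D */11 -> active={job_A:*/10, job_C:*/18, job_D:*/11}
Op 7: unregister job_A -> active={job_C:*/18, job_D:*/11}
Op 8: register job_B */18 -> active={job_B:*/18, job_C:*/18, job_D:*/11}
Op 9: register job_B */12 -> active={job_B:*/12, job_C:*/18, job_D:*/11}
Op 10: register job_C */5 -> active={job_B:*/12, job_C:*/5, job_D:*/11}
Op 11: register job_D */8 -> active={job_B:*/12, job_C:*/5, job_D:*/8}
  job_B: interval 12, next fire after T=25 is 36
  job_C: interval 5, next fire after T=25 is 30
  job_D: interval 8, next fire after T=25 is 32
Earliest = 30, winner (lex tiebreak) = job_C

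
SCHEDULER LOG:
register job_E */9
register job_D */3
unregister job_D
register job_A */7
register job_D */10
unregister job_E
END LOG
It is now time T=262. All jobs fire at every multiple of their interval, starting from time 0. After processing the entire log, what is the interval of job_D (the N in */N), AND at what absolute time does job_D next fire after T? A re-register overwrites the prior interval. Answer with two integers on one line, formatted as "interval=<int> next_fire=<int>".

Answer: interval=10 next_fire=270

Derivation:
Op 1: register job_E */9 -> active={job_E:*/9}
Op 2: register job_D */3 -> active={job_D:*/3, job_E:*/9}
Op 3: unregister job_D -> active={job_E:*/9}
Op 4: register job_A */7 -> active={job_A:*/7, job_E:*/9}
Op 5: register job_D */10 -> active={job_A:*/7, job_D:*/10, job_E:*/9}
Op 6: unregister job_E -> active={job_A:*/7, job_D:*/10}
Final interval of job_D = 10
Next fire of job_D after T=262: (262//10+1)*10 = 270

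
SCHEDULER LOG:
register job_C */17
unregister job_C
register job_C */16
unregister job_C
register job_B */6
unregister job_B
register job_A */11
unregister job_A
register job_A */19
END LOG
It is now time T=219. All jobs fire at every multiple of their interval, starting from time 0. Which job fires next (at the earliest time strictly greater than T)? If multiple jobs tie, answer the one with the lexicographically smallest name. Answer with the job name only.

Answer: job_A

Derivation:
Op 1: register job_C */17 -> active={job_C:*/17}
Op 2: unregister job_C -> active={}
Op 3: register job_C */16 -> active={job_C:*/16}
Op 4: unregister job_C -> active={}
Op 5: register job_B */6 -> active={job_B:*/6}
Op 6: unregister job_B -> active={}
Op 7: register job_A */11 -> active={job_A:*/11}
Op 8: unregister job_A -> active={}
Op 9: register job_A */19 -> active={job_A:*/19}
  job_A: interval 19, next fire after T=219 is 228
Earliest = 228, winner (lex tiebreak) = job_A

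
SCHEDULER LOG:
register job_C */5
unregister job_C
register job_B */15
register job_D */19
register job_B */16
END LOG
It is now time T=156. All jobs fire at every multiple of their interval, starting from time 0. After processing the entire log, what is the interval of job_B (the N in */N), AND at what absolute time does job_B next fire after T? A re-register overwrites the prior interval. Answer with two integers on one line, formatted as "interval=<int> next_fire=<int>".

Answer: interval=16 next_fire=160

Derivation:
Op 1: register job_C */5 -> active={job_C:*/5}
Op 2: unregister job_C -> active={}
Op 3: register job_B */15 -> active={job_B:*/15}
Op 4: register job_D */19 -> active={job_B:*/15, job_D:*/19}
Op 5: register job_B */16 -> active={job_B:*/16, job_D:*/19}
Final interval of job_B = 16
Next fire of job_B after T=156: (156//16+1)*16 = 160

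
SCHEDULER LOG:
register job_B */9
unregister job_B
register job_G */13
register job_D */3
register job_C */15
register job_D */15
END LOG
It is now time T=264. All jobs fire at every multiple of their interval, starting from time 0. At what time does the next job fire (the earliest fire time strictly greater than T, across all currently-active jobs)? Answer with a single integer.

Op 1: register job_B */9 -> active={job_B:*/9}
Op 2: unregister job_B -> active={}
Op 3: register job_G */13 -> active={job_G:*/13}
Op 4: register job_D */3 -> active={job_D:*/3, job_G:*/13}
Op 5: register job_C */15 -> active={job_C:*/15, job_D:*/3, job_G:*/13}
Op 6: register job_D */15 -> active={job_C:*/15, job_D:*/15, job_G:*/13}
  job_C: interval 15, next fire after T=264 is 270
  job_D: interval 15, next fire after T=264 is 270
  job_G: interval 13, next fire after T=264 is 273
Earliest fire time = 270 (job job_C)

Answer: 270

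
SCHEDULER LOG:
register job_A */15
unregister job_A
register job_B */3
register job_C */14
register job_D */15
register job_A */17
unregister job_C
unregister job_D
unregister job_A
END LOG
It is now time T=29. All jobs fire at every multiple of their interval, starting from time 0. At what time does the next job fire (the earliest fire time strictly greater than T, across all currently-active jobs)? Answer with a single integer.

Answer: 30

Derivation:
Op 1: register job_A */15 -> active={job_A:*/15}
Op 2: unregister job_A -> active={}
Op 3: register job_B */3 -> active={job_B:*/3}
Op 4: register job_C */14 -> active={job_B:*/3, job_C:*/14}
Op 5: register job_D */15 -> active={job_B:*/3, job_C:*/14, job_D:*/15}
Op 6: register job_A */17 -> active={job_A:*/17, job_B:*/3, job_C:*/14, job_D:*/15}
Op 7: unregister job_C -> active={job_A:*/17, job_B:*/3, job_D:*/15}
Op 8: unregister job_D -> active={job_A:*/17, job_B:*/3}
Op 9: unregister job_A -> active={job_B:*/3}
  job_B: interval 3, next fire after T=29 is 30
Earliest fire time = 30 (job job_B)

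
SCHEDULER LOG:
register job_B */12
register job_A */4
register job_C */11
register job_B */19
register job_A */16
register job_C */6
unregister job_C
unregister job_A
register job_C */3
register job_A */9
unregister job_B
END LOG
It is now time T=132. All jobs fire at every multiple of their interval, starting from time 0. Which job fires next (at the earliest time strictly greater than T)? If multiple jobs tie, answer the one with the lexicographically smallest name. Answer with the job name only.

Answer: job_A

Derivation:
Op 1: register job_B */12 -> active={job_B:*/12}
Op 2: register job_A */4 -> active={job_A:*/4, job_B:*/12}
Op 3: register job_C */11 -> active={job_A:*/4, job_B:*/12, job_C:*/11}
Op 4: register job_B */19 -> active={job_A:*/4, job_B:*/19, job_C:*/11}
Op 5: register job_A */16 -> active={job_A:*/16, job_B:*/19, job_C:*/11}
Op 6: register job_C */6 -> active={job_A:*/16, job_B:*/19, job_C:*/6}
Op 7: unregister job_C -> active={job_A:*/16, job_B:*/19}
Op 8: unregister job_A -> active={job_B:*/19}
Op 9: register job_C */3 -> active={job_B:*/19, job_C:*/3}
Op 10: register job_A */9 -> active={job_A:*/9, job_B:*/19, job_C:*/3}
Op 11: unregister job_B -> active={job_A:*/9, job_C:*/3}
  job_A: interval 9, next fire after T=132 is 135
  job_C: interval 3, next fire after T=132 is 135
Earliest = 135, winner (lex tiebreak) = job_A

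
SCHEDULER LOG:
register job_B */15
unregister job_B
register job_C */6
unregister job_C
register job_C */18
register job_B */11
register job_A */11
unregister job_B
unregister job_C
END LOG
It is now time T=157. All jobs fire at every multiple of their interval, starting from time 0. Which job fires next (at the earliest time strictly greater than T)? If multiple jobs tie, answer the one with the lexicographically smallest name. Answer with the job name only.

Op 1: register job_B */15 -> active={job_B:*/15}
Op 2: unregister job_B -> active={}
Op 3: register job_C */6 -> active={job_C:*/6}
Op 4: unregister job_C -> active={}
Op 5: register job_C */18 -> active={job_C:*/18}
Op 6: register job_B */11 -> active={job_B:*/11, job_C:*/18}
Op 7: register job_A */11 -> active={job_A:*/11, job_B:*/11, job_C:*/18}
Op 8: unregister job_B -> active={job_A:*/11, job_C:*/18}
Op 9: unregister job_C -> active={job_A:*/11}
  job_A: interval 11, next fire after T=157 is 165
Earliest = 165, winner (lex tiebreak) = job_A

Answer: job_A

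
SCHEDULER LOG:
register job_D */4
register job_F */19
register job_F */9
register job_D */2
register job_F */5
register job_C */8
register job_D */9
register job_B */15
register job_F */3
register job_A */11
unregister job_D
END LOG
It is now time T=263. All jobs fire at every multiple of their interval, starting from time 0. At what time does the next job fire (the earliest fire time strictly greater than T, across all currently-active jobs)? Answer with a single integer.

Answer: 264

Derivation:
Op 1: register job_D */4 -> active={job_D:*/4}
Op 2: register job_F */19 -> active={job_D:*/4, job_F:*/19}
Op 3: register job_F */9 -> active={job_D:*/4, job_F:*/9}
Op 4: register job_D */2 -> active={job_D:*/2, job_F:*/9}
Op 5: register job_F */5 -> active={job_D:*/2, job_F:*/5}
Op 6: register job_C */8 -> active={job_C:*/8, job_D:*/2, job_F:*/5}
Op 7: register job_D */9 -> active={job_C:*/8, job_D:*/9, job_F:*/5}
Op 8: register job_B */15 -> active={job_B:*/15, job_C:*/8, job_D:*/9, job_F:*/5}
Op 9: register job_F */3 -> active={job_B:*/15, job_C:*/8, job_D:*/9, job_F:*/3}
Op 10: register job_A */11 -> active={job_A:*/11, job_B:*/15, job_C:*/8, job_D:*/9, job_F:*/3}
Op 11: unregister job_D -> active={job_A:*/11, job_B:*/15, job_C:*/8, job_F:*/3}
  job_A: interval 11, next fire after T=263 is 264
  job_B: interval 15, next fire after T=263 is 270
  job_C: interval 8, next fire after T=263 is 264
  job_F: interval 3, next fire after T=263 is 264
Earliest fire time = 264 (job job_A)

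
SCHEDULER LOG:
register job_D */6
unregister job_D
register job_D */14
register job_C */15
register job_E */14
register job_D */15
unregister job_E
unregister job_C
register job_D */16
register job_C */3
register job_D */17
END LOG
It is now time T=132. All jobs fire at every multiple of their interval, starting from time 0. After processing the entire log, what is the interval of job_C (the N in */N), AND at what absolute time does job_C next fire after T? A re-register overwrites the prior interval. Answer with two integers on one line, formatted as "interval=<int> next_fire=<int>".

Answer: interval=3 next_fire=135

Derivation:
Op 1: register job_D */6 -> active={job_D:*/6}
Op 2: unregister job_D -> active={}
Op 3: register job_D */14 -> active={job_D:*/14}
Op 4: register job_C */15 -> active={job_C:*/15, job_D:*/14}
Op 5: register job_E */14 -> active={job_C:*/15, job_D:*/14, job_E:*/14}
Op 6: register job_D */15 -> active={job_C:*/15, job_D:*/15, job_E:*/14}
Op 7: unregister job_E -> active={job_C:*/15, job_D:*/15}
Op 8: unregister job_C -> active={job_D:*/15}
Op 9: register job_D */16 -> active={job_D:*/16}
Op 10: register job_C */3 -> active={job_C:*/3, job_D:*/16}
Op 11: register job_D */17 -> active={job_C:*/3, job_D:*/17}
Final interval of job_C = 3
Next fire of job_C after T=132: (132//3+1)*3 = 135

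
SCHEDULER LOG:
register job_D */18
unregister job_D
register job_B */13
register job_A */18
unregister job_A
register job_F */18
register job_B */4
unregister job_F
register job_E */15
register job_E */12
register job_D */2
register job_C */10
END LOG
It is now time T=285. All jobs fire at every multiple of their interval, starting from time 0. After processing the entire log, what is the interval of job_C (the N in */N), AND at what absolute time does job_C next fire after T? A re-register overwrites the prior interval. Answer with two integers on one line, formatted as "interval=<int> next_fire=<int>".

Answer: interval=10 next_fire=290

Derivation:
Op 1: register job_D */18 -> active={job_D:*/18}
Op 2: unregister job_D -> active={}
Op 3: register job_B */13 -> active={job_B:*/13}
Op 4: register job_A */18 -> active={job_A:*/18, job_B:*/13}
Op 5: unregister job_A -> active={job_B:*/13}
Op 6: register job_F */18 -> active={job_B:*/13, job_F:*/18}
Op 7: register job_B */4 -> active={job_B:*/4, job_F:*/18}
Op 8: unregister job_F -> active={job_B:*/4}
Op 9: register job_E */15 -> active={job_B:*/4, job_E:*/15}
Op 10: register job_E */12 -> active={job_B:*/4, job_E:*/12}
Op 11: register job_D */2 -> active={job_B:*/4, job_D:*/2, job_E:*/12}
Op 12: register job_C */10 -> active={job_B:*/4, job_C:*/10, job_D:*/2, job_E:*/12}
Final interval of job_C = 10
Next fire of job_C after T=285: (285//10+1)*10 = 290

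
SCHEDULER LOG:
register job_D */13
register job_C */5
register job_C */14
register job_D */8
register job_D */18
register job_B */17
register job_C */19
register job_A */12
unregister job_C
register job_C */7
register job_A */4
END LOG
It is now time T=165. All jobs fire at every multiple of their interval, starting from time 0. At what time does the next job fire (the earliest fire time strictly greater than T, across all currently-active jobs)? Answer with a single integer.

Op 1: register job_D */13 -> active={job_D:*/13}
Op 2: register job_C */5 -> active={job_C:*/5, job_D:*/13}
Op 3: register job_C */14 -> active={job_C:*/14, job_D:*/13}
Op 4: register job_D */8 -> active={job_C:*/14, job_D:*/8}
Op 5: register job_D */18 -> active={job_C:*/14, job_D:*/18}
Op 6: register job_B */17 -> active={job_B:*/17, job_C:*/14, job_D:*/18}
Op 7: register job_C */19 -> active={job_B:*/17, job_C:*/19, job_D:*/18}
Op 8: register job_A */12 -> active={job_A:*/12, job_B:*/17, job_C:*/19, job_D:*/18}
Op 9: unregister job_C -> active={job_A:*/12, job_B:*/17, job_D:*/18}
Op 10: register job_C */7 -> active={job_A:*/12, job_B:*/17, job_C:*/7, job_D:*/18}
Op 11: register job_A */4 -> active={job_A:*/4, job_B:*/17, job_C:*/7, job_D:*/18}
  job_A: interval 4, next fire after T=165 is 168
  job_B: interval 17, next fire after T=165 is 170
  job_C: interval 7, next fire after T=165 is 168
  job_D: interval 18, next fire after T=165 is 180
Earliest fire time = 168 (job job_A)

Answer: 168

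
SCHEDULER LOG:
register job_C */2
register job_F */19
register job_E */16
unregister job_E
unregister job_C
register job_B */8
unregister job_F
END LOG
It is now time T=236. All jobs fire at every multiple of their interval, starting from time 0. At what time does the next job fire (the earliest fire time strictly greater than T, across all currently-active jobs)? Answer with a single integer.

Answer: 240

Derivation:
Op 1: register job_C */2 -> active={job_C:*/2}
Op 2: register job_F */19 -> active={job_C:*/2, job_F:*/19}
Op 3: register job_E */16 -> active={job_C:*/2, job_E:*/16, job_F:*/19}
Op 4: unregister job_E -> active={job_C:*/2, job_F:*/19}
Op 5: unregister job_C -> active={job_F:*/19}
Op 6: register job_B */8 -> active={job_B:*/8, job_F:*/19}
Op 7: unregister job_F -> active={job_B:*/8}
  job_B: interval 8, next fire after T=236 is 240
Earliest fire time = 240 (job job_B)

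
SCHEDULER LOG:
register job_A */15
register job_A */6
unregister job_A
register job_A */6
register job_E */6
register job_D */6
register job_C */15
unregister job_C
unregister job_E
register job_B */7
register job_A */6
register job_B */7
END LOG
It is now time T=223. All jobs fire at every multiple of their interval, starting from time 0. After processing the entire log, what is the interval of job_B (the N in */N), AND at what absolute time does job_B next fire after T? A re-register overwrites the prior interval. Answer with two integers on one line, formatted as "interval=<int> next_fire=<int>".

Op 1: register job_A */15 -> active={job_A:*/15}
Op 2: register job_A */6 -> active={job_A:*/6}
Op 3: unregister job_A -> active={}
Op 4: register job_A */6 -> active={job_A:*/6}
Op 5: register job_E */6 -> active={job_A:*/6, job_E:*/6}
Op 6: register job_D */6 -> active={job_A:*/6, job_D:*/6, job_E:*/6}
Op 7: register job_C */15 -> active={job_A:*/6, job_C:*/15, job_D:*/6, job_E:*/6}
Op 8: unregister job_C -> active={job_A:*/6, job_D:*/6, job_E:*/6}
Op 9: unregister job_E -> active={job_A:*/6, job_D:*/6}
Op 10: register job_B */7 -> active={job_A:*/6, job_B:*/7, job_D:*/6}
Op 11: register job_A */6 -> active={job_A:*/6, job_B:*/7, job_D:*/6}
Op 12: register job_B */7 -> active={job_A:*/6, job_B:*/7, job_D:*/6}
Final interval of job_B = 7
Next fire of job_B after T=223: (223//7+1)*7 = 224

Answer: interval=7 next_fire=224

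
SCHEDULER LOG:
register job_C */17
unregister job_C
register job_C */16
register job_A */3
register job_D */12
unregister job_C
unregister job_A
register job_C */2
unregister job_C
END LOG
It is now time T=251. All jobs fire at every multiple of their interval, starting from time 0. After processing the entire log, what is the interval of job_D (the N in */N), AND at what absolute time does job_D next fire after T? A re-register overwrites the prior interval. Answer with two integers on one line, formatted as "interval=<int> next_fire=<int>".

Op 1: register job_C */17 -> active={job_C:*/17}
Op 2: unregister job_C -> active={}
Op 3: register job_C */16 -> active={job_C:*/16}
Op 4: register job_A */3 -> active={job_A:*/3, job_C:*/16}
Op 5: register job_D */12 -> active={job_A:*/3, job_C:*/16, job_D:*/12}
Op 6: unregister job_C -> active={job_A:*/3, job_D:*/12}
Op 7: unregister job_A -> active={job_D:*/12}
Op 8: register job_C */2 -> active={job_C:*/2, job_D:*/12}
Op 9: unregister job_C -> active={job_D:*/12}
Final interval of job_D = 12
Next fire of job_D after T=251: (251//12+1)*12 = 252

Answer: interval=12 next_fire=252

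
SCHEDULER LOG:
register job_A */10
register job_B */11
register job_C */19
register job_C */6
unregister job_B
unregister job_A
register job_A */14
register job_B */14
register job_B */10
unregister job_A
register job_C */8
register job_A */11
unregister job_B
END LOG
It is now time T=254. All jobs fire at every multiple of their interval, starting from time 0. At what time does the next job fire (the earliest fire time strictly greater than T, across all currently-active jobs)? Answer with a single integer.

Op 1: register job_A */10 -> active={job_A:*/10}
Op 2: register job_B */11 -> active={job_A:*/10, job_B:*/11}
Op 3: register job_C */19 -> active={job_A:*/10, job_B:*/11, job_C:*/19}
Op 4: register job_C */6 -> active={job_A:*/10, job_B:*/11, job_C:*/6}
Op 5: unregister job_B -> active={job_A:*/10, job_C:*/6}
Op 6: unregister job_A -> active={job_C:*/6}
Op 7: register job_A */14 -> active={job_A:*/14, job_C:*/6}
Op 8: register job_B */14 -> active={job_A:*/14, job_B:*/14, job_C:*/6}
Op 9: register job_B */10 -> active={job_A:*/14, job_B:*/10, job_C:*/6}
Op 10: unregister job_A -> active={job_B:*/10, job_C:*/6}
Op 11: register job_C */8 -> active={job_B:*/10, job_C:*/8}
Op 12: register job_A */11 -> active={job_A:*/11, job_B:*/10, job_C:*/8}
Op 13: unregister job_B -> active={job_A:*/11, job_C:*/8}
  job_A: interval 11, next fire after T=254 is 264
  job_C: interval 8, next fire after T=254 is 256
Earliest fire time = 256 (job job_C)

Answer: 256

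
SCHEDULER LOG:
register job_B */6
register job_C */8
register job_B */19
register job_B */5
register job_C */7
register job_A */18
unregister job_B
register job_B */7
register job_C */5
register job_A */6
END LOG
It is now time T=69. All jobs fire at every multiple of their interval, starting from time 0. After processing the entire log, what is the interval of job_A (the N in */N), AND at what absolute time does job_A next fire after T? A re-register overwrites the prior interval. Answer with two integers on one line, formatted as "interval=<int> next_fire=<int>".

Answer: interval=6 next_fire=72

Derivation:
Op 1: register job_B */6 -> active={job_B:*/6}
Op 2: register job_C */8 -> active={job_B:*/6, job_C:*/8}
Op 3: register job_B */19 -> active={job_B:*/19, job_C:*/8}
Op 4: register job_B */5 -> active={job_B:*/5, job_C:*/8}
Op 5: register job_C */7 -> active={job_B:*/5, job_C:*/7}
Op 6: register job_A */18 -> active={job_A:*/18, job_B:*/5, job_C:*/7}
Op 7: unregister job_B -> active={job_A:*/18, job_C:*/7}
Op 8: register job_B */7 -> active={job_A:*/18, job_B:*/7, job_C:*/7}
Op 9: register job_C */5 -> active={job_A:*/18, job_B:*/7, job_C:*/5}
Op 10: register job_A */6 -> active={job_A:*/6, job_B:*/7, job_C:*/5}
Final interval of job_A = 6
Next fire of job_A after T=69: (69//6+1)*6 = 72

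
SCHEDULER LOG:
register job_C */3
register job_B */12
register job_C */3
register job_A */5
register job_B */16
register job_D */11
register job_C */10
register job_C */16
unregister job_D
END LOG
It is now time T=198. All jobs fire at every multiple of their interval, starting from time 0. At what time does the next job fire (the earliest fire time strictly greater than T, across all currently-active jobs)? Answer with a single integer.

Op 1: register job_C */3 -> active={job_C:*/3}
Op 2: register job_B */12 -> active={job_B:*/12, job_C:*/3}
Op 3: register job_C */3 -> active={job_B:*/12, job_C:*/3}
Op 4: register job_A */5 -> active={job_A:*/5, job_B:*/12, job_C:*/3}
Op 5: register job_B */16 -> active={job_A:*/5, job_B:*/16, job_C:*/3}
Op 6: register job_D */11 -> active={job_A:*/5, job_B:*/16, job_C:*/3, job_D:*/11}
Op 7: register job_C */10 -> active={job_A:*/5, job_B:*/16, job_C:*/10, job_D:*/11}
Op 8: register job_C */16 -> active={job_A:*/5, job_B:*/16, job_C:*/16, job_D:*/11}
Op 9: unregister job_D -> active={job_A:*/5, job_B:*/16, job_C:*/16}
  job_A: interval 5, next fire after T=198 is 200
  job_B: interval 16, next fire after T=198 is 208
  job_C: interval 16, next fire after T=198 is 208
Earliest fire time = 200 (job job_A)

Answer: 200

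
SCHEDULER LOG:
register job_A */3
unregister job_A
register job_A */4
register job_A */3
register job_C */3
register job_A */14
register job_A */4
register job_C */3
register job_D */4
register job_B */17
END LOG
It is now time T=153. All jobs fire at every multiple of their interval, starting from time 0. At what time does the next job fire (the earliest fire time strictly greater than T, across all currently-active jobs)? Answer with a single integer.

Op 1: register job_A */3 -> active={job_A:*/3}
Op 2: unregister job_A -> active={}
Op 3: register job_A */4 -> active={job_A:*/4}
Op 4: register job_A */3 -> active={job_A:*/3}
Op 5: register job_C */3 -> active={job_A:*/3, job_C:*/3}
Op 6: register job_A */14 -> active={job_A:*/14, job_C:*/3}
Op 7: register job_A */4 -> active={job_A:*/4, job_C:*/3}
Op 8: register job_C */3 -> active={job_A:*/4, job_C:*/3}
Op 9: register job_D */4 -> active={job_A:*/4, job_C:*/3, job_D:*/4}
Op 10: register job_B */17 -> active={job_A:*/4, job_B:*/17, job_C:*/3, job_D:*/4}
  job_A: interval 4, next fire after T=153 is 156
  job_B: interval 17, next fire after T=153 is 170
  job_C: interval 3, next fire after T=153 is 156
  job_D: interval 4, next fire after T=153 is 156
Earliest fire time = 156 (job job_A)

Answer: 156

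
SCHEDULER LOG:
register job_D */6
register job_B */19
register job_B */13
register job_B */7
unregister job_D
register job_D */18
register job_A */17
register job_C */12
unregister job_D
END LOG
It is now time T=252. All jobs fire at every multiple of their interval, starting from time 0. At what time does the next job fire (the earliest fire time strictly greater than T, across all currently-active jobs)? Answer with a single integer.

Answer: 255

Derivation:
Op 1: register job_D */6 -> active={job_D:*/6}
Op 2: register job_B */19 -> active={job_B:*/19, job_D:*/6}
Op 3: register job_B */13 -> active={job_B:*/13, job_D:*/6}
Op 4: register job_B */7 -> active={job_B:*/7, job_D:*/6}
Op 5: unregister job_D -> active={job_B:*/7}
Op 6: register job_D */18 -> active={job_B:*/7, job_D:*/18}
Op 7: register job_A */17 -> active={job_A:*/17, job_B:*/7, job_D:*/18}
Op 8: register job_C */12 -> active={job_A:*/17, job_B:*/7, job_C:*/12, job_D:*/18}
Op 9: unregister job_D -> active={job_A:*/17, job_B:*/7, job_C:*/12}
  job_A: interval 17, next fire after T=252 is 255
  job_B: interval 7, next fire after T=252 is 259
  job_C: interval 12, next fire after T=252 is 264
Earliest fire time = 255 (job job_A)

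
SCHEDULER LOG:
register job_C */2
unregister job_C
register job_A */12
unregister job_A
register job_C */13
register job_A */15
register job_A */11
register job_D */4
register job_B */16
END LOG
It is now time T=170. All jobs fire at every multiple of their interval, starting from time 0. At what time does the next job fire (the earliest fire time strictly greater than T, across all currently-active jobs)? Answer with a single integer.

Op 1: register job_C */2 -> active={job_C:*/2}
Op 2: unregister job_C -> active={}
Op 3: register job_A */12 -> active={job_A:*/12}
Op 4: unregister job_A -> active={}
Op 5: register job_C */13 -> active={job_C:*/13}
Op 6: register job_A */15 -> active={job_A:*/15, job_C:*/13}
Op 7: register job_A */11 -> active={job_A:*/11, job_C:*/13}
Op 8: register job_D */4 -> active={job_A:*/11, job_C:*/13, job_D:*/4}
Op 9: register job_B */16 -> active={job_A:*/11, job_B:*/16, job_C:*/13, job_D:*/4}
  job_A: interval 11, next fire after T=170 is 176
  job_B: interval 16, next fire after T=170 is 176
  job_C: interval 13, next fire after T=170 is 182
  job_D: interval 4, next fire after T=170 is 172
Earliest fire time = 172 (job job_D)

Answer: 172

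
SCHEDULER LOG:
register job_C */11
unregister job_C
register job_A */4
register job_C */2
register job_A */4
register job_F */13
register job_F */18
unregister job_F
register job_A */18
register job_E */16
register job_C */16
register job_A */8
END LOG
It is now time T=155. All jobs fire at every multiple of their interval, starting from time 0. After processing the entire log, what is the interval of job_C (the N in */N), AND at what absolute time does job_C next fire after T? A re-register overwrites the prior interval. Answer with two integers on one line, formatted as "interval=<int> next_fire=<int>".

Answer: interval=16 next_fire=160

Derivation:
Op 1: register job_C */11 -> active={job_C:*/11}
Op 2: unregister job_C -> active={}
Op 3: register job_A */4 -> active={job_A:*/4}
Op 4: register job_C */2 -> active={job_A:*/4, job_C:*/2}
Op 5: register job_A */4 -> active={job_A:*/4, job_C:*/2}
Op 6: register job_F */13 -> active={job_A:*/4, job_C:*/2, job_F:*/13}
Op 7: register job_F */18 -> active={job_A:*/4, job_C:*/2, job_F:*/18}
Op 8: unregister job_F -> active={job_A:*/4, job_C:*/2}
Op 9: register job_A */18 -> active={job_A:*/18, job_C:*/2}
Op 10: register job_E */16 -> active={job_A:*/18, job_C:*/2, job_E:*/16}
Op 11: register job_C */16 -> active={job_A:*/18, job_C:*/16, job_E:*/16}
Op 12: register job_A */8 -> active={job_A:*/8, job_C:*/16, job_E:*/16}
Final interval of job_C = 16
Next fire of job_C after T=155: (155//16+1)*16 = 160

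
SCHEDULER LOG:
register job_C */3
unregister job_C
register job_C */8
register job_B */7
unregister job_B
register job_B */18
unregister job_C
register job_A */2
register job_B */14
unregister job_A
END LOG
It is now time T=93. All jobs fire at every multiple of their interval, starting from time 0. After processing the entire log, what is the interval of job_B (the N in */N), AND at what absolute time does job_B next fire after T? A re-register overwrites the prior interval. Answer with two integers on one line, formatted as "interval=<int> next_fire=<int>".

Answer: interval=14 next_fire=98

Derivation:
Op 1: register job_C */3 -> active={job_C:*/3}
Op 2: unregister job_C -> active={}
Op 3: register job_C */8 -> active={job_C:*/8}
Op 4: register job_B */7 -> active={job_B:*/7, job_C:*/8}
Op 5: unregister job_B -> active={job_C:*/8}
Op 6: register job_B */18 -> active={job_B:*/18, job_C:*/8}
Op 7: unregister job_C -> active={job_B:*/18}
Op 8: register job_A */2 -> active={job_A:*/2, job_B:*/18}
Op 9: register job_B */14 -> active={job_A:*/2, job_B:*/14}
Op 10: unregister job_A -> active={job_B:*/14}
Final interval of job_B = 14
Next fire of job_B after T=93: (93//14+1)*14 = 98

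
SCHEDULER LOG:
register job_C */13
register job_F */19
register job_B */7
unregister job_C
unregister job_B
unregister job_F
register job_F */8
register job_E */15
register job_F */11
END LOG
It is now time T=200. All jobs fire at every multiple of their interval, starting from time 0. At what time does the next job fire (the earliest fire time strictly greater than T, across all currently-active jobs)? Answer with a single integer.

Op 1: register job_C */13 -> active={job_C:*/13}
Op 2: register job_F */19 -> active={job_C:*/13, job_F:*/19}
Op 3: register job_B */7 -> active={job_B:*/7, job_C:*/13, job_F:*/19}
Op 4: unregister job_C -> active={job_B:*/7, job_F:*/19}
Op 5: unregister job_B -> active={job_F:*/19}
Op 6: unregister job_F -> active={}
Op 7: register job_F */8 -> active={job_F:*/8}
Op 8: register job_E */15 -> active={job_E:*/15, job_F:*/8}
Op 9: register job_F */11 -> active={job_E:*/15, job_F:*/11}
  job_E: interval 15, next fire after T=200 is 210
  job_F: interval 11, next fire after T=200 is 209
Earliest fire time = 209 (job job_F)

Answer: 209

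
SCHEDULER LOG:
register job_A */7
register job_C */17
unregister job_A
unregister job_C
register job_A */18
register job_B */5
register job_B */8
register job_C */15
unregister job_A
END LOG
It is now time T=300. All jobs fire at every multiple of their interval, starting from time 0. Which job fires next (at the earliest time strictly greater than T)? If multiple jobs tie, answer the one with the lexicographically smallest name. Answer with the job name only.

Op 1: register job_A */7 -> active={job_A:*/7}
Op 2: register job_C */17 -> active={job_A:*/7, job_C:*/17}
Op 3: unregister job_A -> active={job_C:*/17}
Op 4: unregister job_C -> active={}
Op 5: register job_A */18 -> active={job_A:*/18}
Op 6: register job_B */5 -> active={job_A:*/18, job_B:*/5}
Op 7: register job_B */8 -> active={job_A:*/18, job_B:*/8}
Op 8: register job_C */15 -> active={job_A:*/18, job_B:*/8, job_C:*/15}
Op 9: unregister job_A -> active={job_B:*/8, job_C:*/15}
  job_B: interval 8, next fire after T=300 is 304
  job_C: interval 15, next fire after T=300 is 315
Earliest = 304, winner (lex tiebreak) = job_B

Answer: job_B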